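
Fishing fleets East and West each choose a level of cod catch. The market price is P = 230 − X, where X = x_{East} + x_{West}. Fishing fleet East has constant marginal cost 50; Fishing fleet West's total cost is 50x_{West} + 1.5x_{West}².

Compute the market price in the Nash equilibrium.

Fishing fleet East's profit: π = x_{East}(230 − (x_{East} + x_{West})) − 50x_{East}.
∂π/∂x_{East} = 180 − 2x_{East} − x_{West} = 0, so x_{East} = 90 − 0.5x_{West}.
For West: ∂π/∂x_{West} = 180 − 5x_{West} − x_{East} = 0 ⇒ x_{West} = 36 − 0.2x_{East}.
Solving the two reaction functions simultaneously: (1 − (−0.5)(−0.2))x_{East} = 90 − 0.5·36, so 0.9x_{East} = 72 and x_{East} = 80.
Then x_{West} = 36 − 0.2·80 = 20.
Equilibrium price: P = 230 − 100 = 130.

130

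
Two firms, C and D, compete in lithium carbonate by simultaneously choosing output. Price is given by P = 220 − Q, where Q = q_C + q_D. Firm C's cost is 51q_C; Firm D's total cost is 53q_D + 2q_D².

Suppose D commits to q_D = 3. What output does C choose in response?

Firm C's profit: π = q_C(220 − (q_C + q_D)) − 51q_C.
∂π/∂q_C = 169 − 2q_C − q_D = 0, so q_C = 84.5 − 0.5q_D.
At q_D = 3: q_C = 84.5 − 0.5·3 = 83.

83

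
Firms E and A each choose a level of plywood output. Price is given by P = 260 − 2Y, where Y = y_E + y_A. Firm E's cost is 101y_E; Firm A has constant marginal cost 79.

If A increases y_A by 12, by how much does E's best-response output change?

-6

Firm E's profit: π = y_E(260 − 2(y_E + y_A)) − 101y_E.
∂π/∂y_E = 159 − 4y_E − 2y_A = 0, so y_E = 39.75 − 0.5y_A.
The reaction-function slope is −0.5, so a 12-unit rise in y_A moves y_E by −0.5 × 12 = −6. E's best response falls — the actions are strategic substitutes.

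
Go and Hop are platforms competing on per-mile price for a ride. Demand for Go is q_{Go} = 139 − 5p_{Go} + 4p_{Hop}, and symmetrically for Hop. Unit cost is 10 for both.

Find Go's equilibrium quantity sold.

Go's profit: π = (p_{Go} − 10)(139 − 5p_{Go} + 4p_{Hop}).
∂π/∂p_{Go} = 189 − 10p_{Go} + 4p_{Hop} = 0 ⇒ p_{Go} = 18.9 + 0.4p_{Hop}.
Setting p_{Go} = p_{Hop} in the reaction function: p_{Go} = 18.9 + 0.4p_{Go}, so p_{Go} = 18.9 / 0.6 = 31.5.
q_{Go} = 139 − 5·31.5 + 4·31.5 = 107.5.

107.5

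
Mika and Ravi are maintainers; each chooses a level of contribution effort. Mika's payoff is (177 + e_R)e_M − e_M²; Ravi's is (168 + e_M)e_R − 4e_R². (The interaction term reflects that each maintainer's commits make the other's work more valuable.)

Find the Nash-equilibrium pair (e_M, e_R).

105.6, 34.2

Expanding Mika's payoff: 177e_M + e_Re_M − e_M².
∂π/∂e_M = 177 + e_R − 2e_M = 0, so e_M = 88.5 + 0.5e_R.
Likewise for Ravi: e_R = 21 + 0.125e_M.
Substituting the second reaction function into the first: e_M = 88.5 + 0.5(21 + 0.125e_M), which gives 0.9375e_M = 99 ⇒ e_M = 105.6.
Then e_R = 21 + 0.125·105.6 = 34.2.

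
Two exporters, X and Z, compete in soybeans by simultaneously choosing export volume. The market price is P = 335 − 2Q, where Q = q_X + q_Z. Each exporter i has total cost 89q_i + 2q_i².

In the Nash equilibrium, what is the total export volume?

Exporter X's profit: π = q_X(335 − 2(q_X + q_Z)) − 89q_X − 2q_X².
∂π/∂q_X = 246 − 8q_X − 2q_Z = 0, so q_X = 30.75 − 0.25q_Z.
By symmetry q_Z = q_X; substituting into the reaction function, 1.25q_X = 30.75 and q_X = 24.6.
Total export volume: 24.6 + 24.6 = 49.2.

49.2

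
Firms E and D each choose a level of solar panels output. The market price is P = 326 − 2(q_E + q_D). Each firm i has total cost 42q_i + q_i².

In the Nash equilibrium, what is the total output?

71

Firm E's profit: π = q_E(326 − 2(q_E + q_D)) − 42q_E − q_E².
∂π/∂q_E = 284 − 6q_E − 2q_D = 0, so q_E = 142/3 − (1/3)q_D.
The game is symmetric, so in equilibrium q_D = q_E: the reaction function gives (4/3)q_E = 142/3, hence q_E = 35.5.
Total output: 35.5 + 35.5 = 71.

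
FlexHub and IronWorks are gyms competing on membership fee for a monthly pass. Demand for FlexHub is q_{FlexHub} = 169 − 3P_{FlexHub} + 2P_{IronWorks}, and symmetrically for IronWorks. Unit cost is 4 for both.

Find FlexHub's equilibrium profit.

FlexHub's profit: π = (P_{FlexHub} − 4)(169 − 3P_{FlexHub} + 2P_{IronWorks}).
∂π/∂P_{FlexHub} = 181 − 6P_{FlexHub} + 2P_{IronWorks} = 0 ⇒ P_{FlexHub} = 181/6 + (1/3)P_{IronWorks}.
Setting P_{FlexHub} = P_{IronWorks} in the reaction function: P_{FlexHub} = 181/6 + (1/3)P_{FlexHub}, so P_{FlexHub} = (181/6) / (2/3) = 45.25.
q_{FlexHub} = 169 − 3·45.25 + 2·45.25 = 123.75.
Profit = (45.25 − 4)·123.75 = 5104.6875.

5104.6875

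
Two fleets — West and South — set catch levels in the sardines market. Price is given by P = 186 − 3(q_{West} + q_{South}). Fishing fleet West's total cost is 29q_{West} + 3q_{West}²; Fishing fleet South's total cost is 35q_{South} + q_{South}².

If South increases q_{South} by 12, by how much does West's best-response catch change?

Fishing fleet West's profit: π = q_{West}(186 − 3(q_{West} + q_{South})) − 29q_{West} − 3q_{West}².
∂π/∂q_{West} = 157 − 12q_{West} − 3q_{South} = 0, so q_{West} = 157/12 − 0.25q_{South}.
The reaction-function slope is −0.25, so a 12-unit rise in q_{South} moves q_{West} by −0.25 × 12 = −3. West's best response falls — the actions are strategic substitutes.

-3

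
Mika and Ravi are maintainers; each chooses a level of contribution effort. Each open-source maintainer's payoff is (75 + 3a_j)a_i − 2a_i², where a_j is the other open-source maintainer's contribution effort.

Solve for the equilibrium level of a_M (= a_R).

Mika's payoff is (75 + 3a_R)a_M − 2a_M².
∂π/∂a_M = 75 + 3a_R − 4a_M = 0, so a_M = 18.75 + 0.75a_R.
By symmetry a_R = a_M; substituting into the reaction function, 0.25a_M = 18.75 and a_M = 75.

75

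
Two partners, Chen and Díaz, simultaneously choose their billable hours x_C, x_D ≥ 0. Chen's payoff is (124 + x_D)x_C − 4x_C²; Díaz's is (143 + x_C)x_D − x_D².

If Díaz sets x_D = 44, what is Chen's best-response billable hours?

Expanding Chen's payoff: 124x_C + x_Dx_C − 4x_C².
∂π/∂x_C = 124 + x_D − 8x_C = 0, so x_C = 15.5 + 0.125x_D.
At x_D = 44: x_C = 15.5 + 0.125·44 = 21.

21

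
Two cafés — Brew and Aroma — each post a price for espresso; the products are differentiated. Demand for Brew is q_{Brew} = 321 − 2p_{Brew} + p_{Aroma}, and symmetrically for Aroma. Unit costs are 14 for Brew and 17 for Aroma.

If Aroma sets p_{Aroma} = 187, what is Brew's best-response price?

Brew's profit: π = (p_{Brew} − 14)(321 − 2p_{Brew} + p_{Aroma}).
∂π/∂p_{Brew} = 349 − 4p_{Brew} + p_{Aroma} = 0 ⇒ p_{Brew} = 87.25 + 0.25p_{Aroma}.
At p_{Aroma} = 187: p_{Brew} = 87.25 + 0.25·187 = 134.

134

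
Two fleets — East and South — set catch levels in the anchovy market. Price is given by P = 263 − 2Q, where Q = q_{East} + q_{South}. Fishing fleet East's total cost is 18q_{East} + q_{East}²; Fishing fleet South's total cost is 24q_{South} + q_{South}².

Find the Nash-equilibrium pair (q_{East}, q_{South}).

31, 29.5

Fishing fleet East's profit: π = q_{East}(263 − 2(q_{East} + q_{South})) − 18q_{East} − q_{East}².
∂π/∂q_{East} = 245 − 6q_{East} − 2q_{South} = 0, so q_{East} = 245/6 − (1/3)q_{South}.
By the same steps for South: q_{South} = 239/6 − (1/3)q_{East}.
Plugging q_{South} into East's best response: q_{East} = 245/6 − (1/3)(239/6 − (1/3)q_{East}) ⇒ (8/9)q_{East} = 248/9, so q_{East} = 31.
Then q_{South} = 239/6 − (1/3)·31 = 29.5.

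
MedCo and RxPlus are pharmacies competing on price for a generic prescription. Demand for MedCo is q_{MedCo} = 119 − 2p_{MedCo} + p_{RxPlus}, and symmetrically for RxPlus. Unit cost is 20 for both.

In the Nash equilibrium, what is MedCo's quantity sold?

MedCo's profit: π = (p_{MedCo} − 20)(119 − 2p_{MedCo} + p_{RxPlus}).
∂π/∂p_{MedCo} = 159 − 4p_{MedCo} + p_{RxPlus} = 0 ⇒ p_{MedCo} = 39.75 + 0.25p_{RxPlus}.
By symmetry p_{RxPlus} = p_{MedCo}; substituting into the reaction function, 0.75p_{MedCo} = 39.75 and p_{MedCo} = 53.
q_{MedCo} = 119 − 2·53 + 53 = 66.

66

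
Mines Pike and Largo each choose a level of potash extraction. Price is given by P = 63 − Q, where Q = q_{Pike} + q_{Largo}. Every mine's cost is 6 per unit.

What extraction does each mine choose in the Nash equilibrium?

Mine Pike's profit: π = q_{Pike}(63 − (q_{Pike} + q_{Largo})) − 6q_{Pike}.
∂π/∂q_{Pike} = 57 − 2q_{Pike} − q_{Largo} = 0, so q_{Pike} = 28.5 − 0.5q_{Largo}.
Setting q_{Pike} = q_{Largo} in the reaction function: q_{Pike} = 28.5 − 0.5q_{Pike}, so q_{Pike} = 28.5 / 1.5 = 19.

19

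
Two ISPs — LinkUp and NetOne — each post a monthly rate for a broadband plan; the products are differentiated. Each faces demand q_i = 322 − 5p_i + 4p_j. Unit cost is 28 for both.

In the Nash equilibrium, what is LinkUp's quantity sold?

245

LinkUp's profit: π = (p_{LinkUp} − 28)(322 − 5p_{LinkUp} + 4p_{NetOne}).
∂π/∂p_{LinkUp} = 462 − 10p_{LinkUp} + 4p_{NetOne} = 0 ⇒ p_{LinkUp} = 46.2 + 0.4p_{NetOne}.
The game is symmetric, so in equilibrium p_{NetOne} = p_{LinkUp}: the reaction function gives 0.6p_{LinkUp} = 46.2, hence p_{LinkUp} = 77.
q_{LinkUp} = 322 − 5·77 + 4·77 = 245.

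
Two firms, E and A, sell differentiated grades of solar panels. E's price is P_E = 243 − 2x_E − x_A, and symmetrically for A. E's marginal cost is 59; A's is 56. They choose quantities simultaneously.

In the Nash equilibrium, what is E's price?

132.2

Firm E's profit: π = x_E(243 − 2x_E − x_A) − 59x_E.
∂π/∂x_E = 184 − 4x_E − x_A = 0 ⇒ x_E = 46 − 0.25x_A.
Similarly x_A = 46.75 − 0.25x_E.
Plugging x_A into E's best response: x_E = 46 − 0.25(46.75 − 0.25x_E) ⇒ 0.9375x_E = 34.3125, so x_E = 36.6.
Then x_A = 46.75 − 0.25·36.6 = 37.6.
P_E = 243 − 2·36.6 − 37.6 = 132.2.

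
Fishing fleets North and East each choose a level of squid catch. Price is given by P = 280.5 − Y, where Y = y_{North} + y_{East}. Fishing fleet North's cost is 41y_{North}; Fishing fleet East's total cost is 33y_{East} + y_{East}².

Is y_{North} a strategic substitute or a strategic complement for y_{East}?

Fishing fleet North's profit: π = y_{North}(280.5 − (y_{North} + y_{East})) − 41y_{North}.
∂π/∂y_{North} = 239.5 − 2y_{North} − y_{East} = 0, so y_{North} = 119.75 − 0.5y_{East}.
The best-response slope dy_{North}/dy_{East} = −0.5 < 0: the reaction function is downward-sloping, so the choices are strategic substitutes.

strategic substitutes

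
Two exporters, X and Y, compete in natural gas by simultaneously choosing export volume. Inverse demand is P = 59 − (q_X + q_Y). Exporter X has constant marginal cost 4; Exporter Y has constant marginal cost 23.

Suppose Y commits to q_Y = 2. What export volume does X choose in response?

Exporter X's profit: π = q_X(59 − (q_X + q_Y)) − 4q_X.
∂π/∂q_X = 55 − 2q_X − q_Y = 0, so q_X = 27.5 − 0.5q_Y.
At q_Y = 2: q_X = 27.5 − 0.5·2 = 26.5.

26.5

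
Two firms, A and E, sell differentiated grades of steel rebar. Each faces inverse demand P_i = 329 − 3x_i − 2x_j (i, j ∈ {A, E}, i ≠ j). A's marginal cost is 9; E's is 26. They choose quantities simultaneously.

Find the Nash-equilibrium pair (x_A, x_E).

Firm A's profit: π = x_A(329 − 3x_A − 2x_E) − 9x_A.
∂π/∂x_A = 320 − 6x_A − 2x_E = 0 ⇒ x_A = 160/3 − (1/3)x_E.
Similarly x_E = 50.5 − (1/3)x_A.
Substituting the second reaction function into the first: x_A = 160/3 − (1/3)(50.5 − (1/3)x_A), which gives (8/9)x_A = 36.5 ⇒ x_A = 41.0625.
Then x_E = 50.5 − (1/3)·41.0625 = 36.8125.

41.0625, 36.8125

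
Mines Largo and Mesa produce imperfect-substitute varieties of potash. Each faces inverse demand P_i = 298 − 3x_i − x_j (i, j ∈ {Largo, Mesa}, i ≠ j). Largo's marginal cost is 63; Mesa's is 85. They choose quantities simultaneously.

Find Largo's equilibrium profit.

3508.92

Mine Largo's profit: π = x_{Largo}(298 − 3x_{Largo} − x_{Mesa}) − 63x_{Largo}.
∂π/∂x_{Largo} = 235 − 6x_{Largo} − x_{Mesa} = 0 ⇒ x_{Largo} = 235/6 − (1/6)x_{Mesa}.
Similarly x_{Mesa} = 35.5 − (1/6)x_{Largo}.
Solving the two reaction functions simultaneously: (1 − (−1/6)(−1/6))x_{Largo} = 235/6 − (1/6)·35.5, so (35/36)x_{Largo} = 33.25 and x_{Largo} = 34.2.
Then x_{Mesa} = 35.5 − (1/6)·34.2 = 29.8.
P_{Largo} = 298 − 3·34.2 − 29.8 = 165.6.
Profit = (165.6 − 63)·34.2 = 3508.92.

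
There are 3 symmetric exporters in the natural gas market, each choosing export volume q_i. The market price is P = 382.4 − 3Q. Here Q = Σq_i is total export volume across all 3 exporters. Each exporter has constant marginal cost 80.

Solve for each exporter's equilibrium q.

A representative exporter's profit is π_i = q_i(382.4 − 3Q) − 80q_i, with Q = q_i + Σ_{j≠i} q_j.
First-order condition: 302.4 − 6q_i − 3Σ_{j≠i} q_j = 0.
With identical exporters, set every q_j = q: then 302.4 − 6q − 6q = 0, i.e. q = 302.4/12 = 25.2.

25.2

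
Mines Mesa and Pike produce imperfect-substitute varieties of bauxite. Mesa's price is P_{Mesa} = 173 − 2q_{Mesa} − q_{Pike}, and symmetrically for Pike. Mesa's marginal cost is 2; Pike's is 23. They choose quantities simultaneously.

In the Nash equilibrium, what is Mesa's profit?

2534.72

Mine Mesa's profit: π = q_{Mesa}(173 − 2q_{Mesa} − q_{Pike}) − 2q_{Mesa}.
∂π/∂q_{Mesa} = 171 − 4q_{Mesa} − q_{Pike} = 0 ⇒ q_{Mesa} = 42.75 − 0.25q_{Pike}.
Similarly q_{Pike} = 37.5 − 0.25q_{Mesa}.
Solving the two reaction functions simultaneously: (1 − (−0.25)(−0.25))q_{Mesa} = 42.75 − 0.25·37.5, so 0.9375q_{Mesa} = 33.375 and q_{Mesa} = 35.6.
Then q_{Pike} = 37.5 − 0.25·35.6 = 28.6.
P_{Mesa} = 173 − 2·35.6 − 28.6 = 73.2.
Profit = (73.2 − 2)·35.6 = 2534.72.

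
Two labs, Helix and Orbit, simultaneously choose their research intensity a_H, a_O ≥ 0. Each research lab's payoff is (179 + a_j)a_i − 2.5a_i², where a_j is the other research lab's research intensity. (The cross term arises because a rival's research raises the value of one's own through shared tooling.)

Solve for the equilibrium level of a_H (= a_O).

44.75

Helix's payoff is (179 + a_O)a_H − 2.5a_H².
∂π/∂a_H = 179 + a_O − 5a_H = 0, so a_H = 35.8 + 0.2a_O.
The game is symmetric, so in equilibrium a_O = a_H: the reaction function gives 0.8a_H = 35.8, hence a_H = 44.75.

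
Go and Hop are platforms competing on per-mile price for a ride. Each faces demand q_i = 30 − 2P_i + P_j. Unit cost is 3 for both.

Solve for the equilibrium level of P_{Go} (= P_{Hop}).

Go's profit: π = (P_{Go} − 3)(30 − 2P_{Go} + P_{Hop}).
∂π/∂P_{Go} = 36 − 4P_{Go} + P_{Hop} = 0 ⇒ P_{Go} = 9 + 0.25P_{Hop}.
By symmetry P_{Hop} = P_{Go}; substituting into the reaction function, 0.75P_{Go} = 9 and P_{Go} = 12.

12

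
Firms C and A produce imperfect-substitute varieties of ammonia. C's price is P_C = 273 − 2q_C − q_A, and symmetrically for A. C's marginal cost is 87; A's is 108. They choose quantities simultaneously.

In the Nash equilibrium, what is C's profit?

Firm C's profit: π = q_C(273 − 2q_C − q_A) − 87q_C.
∂π/∂q_C = 186 − 4q_C − q_A = 0 ⇒ q_C = 46.5 − 0.25q_A.
Similarly q_A = 41.25 − 0.25q_C.
Substituting the second reaction function into the first: q_C = 46.5 − 0.25(41.25 − 0.25q_C), which gives 0.9375q_C = 36.1875 ⇒ q_C = 38.6.
Then q_A = 41.25 − 0.25·38.6 = 31.6.
P_C = 273 − 2·38.6 − 31.6 = 164.2.
Profit = (164.2 − 87)·38.6 = 2979.92.

2979.92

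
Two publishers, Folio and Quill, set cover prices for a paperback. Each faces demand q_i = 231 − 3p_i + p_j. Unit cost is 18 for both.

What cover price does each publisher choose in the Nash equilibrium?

57

Folio's profit: π = (p_{Folio} − 18)(231 − 3p_{Folio} + p_{Quill}).
∂π/∂p_{Folio} = 285 − 6p_{Folio} + p_{Quill} = 0 ⇒ p_{Folio} = 47.5 + (1/6)p_{Quill}.
By symmetry p_{Quill} = p_{Folio}; substituting into the reaction function, (5/6)p_{Folio} = 47.5 and p_{Folio} = 57.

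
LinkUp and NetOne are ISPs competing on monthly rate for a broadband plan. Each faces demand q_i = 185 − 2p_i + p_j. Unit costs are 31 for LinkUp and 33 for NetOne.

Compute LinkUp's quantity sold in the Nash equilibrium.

103.2

LinkUp's profit: π = (p_{LinkUp} − 31)(185 − 2p_{LinkUp} + p_{NetOne}).
∂π/∂p_{LinkUp} = 247 − 4p_{LinkUp} + p_{NetOne} = 0 ⇒ p_{LinkUp} = 61.75 + 0.25p_{NetOne}.
Similarly p_{NetOne} = 62.75 + 0.25p_{LinkUp}.
Substituting the second reaction function into the first: p_{LinkUp} = 61.75 + 0.25(62.75 + 0.25p_{LinkUp}), which gives 0.9375p_{LinkUp} = 77.4375 ⇒ p_{LinkUp} = 82.6.
Then p_{NetOne} = 62.75 + 0.25·82.6 = 83.4.
q_{LinkUp} = 185 − 2·82.6 + 83.4 = 103.2.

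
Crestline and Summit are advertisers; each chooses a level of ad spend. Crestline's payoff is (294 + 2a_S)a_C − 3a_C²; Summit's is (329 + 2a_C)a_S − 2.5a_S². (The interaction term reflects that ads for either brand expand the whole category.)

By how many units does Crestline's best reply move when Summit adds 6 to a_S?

Expanding Crestline's payoff: 294a_C + 2a_Sa_C − 3a_C².
∂π/∂a_C = 294 + 2a_S − 6a_C = 0, so a_C = 49 + (1/3)a_S.
The reaction-function slope is 1/3, so a 6-unit rise in a_S moves a_C by 1/3 × 6 = 2. Crestline's best response rises — the actions are strategic complements.

2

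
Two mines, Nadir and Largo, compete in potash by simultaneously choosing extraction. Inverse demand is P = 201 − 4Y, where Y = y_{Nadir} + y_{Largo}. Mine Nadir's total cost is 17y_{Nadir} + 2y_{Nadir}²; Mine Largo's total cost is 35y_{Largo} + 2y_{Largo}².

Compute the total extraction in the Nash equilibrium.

Mine Nadir's profit: π = y_{Nadir}(201 − 4(y_{Nadir} + y_{Largo})) − 17y_{Nadir} − 2y_{Nadir}².
∂π/∂y_{Nadir} = 184 − 12y_{Nadir} − 4y_{Largo} = 0, so y_{Nadir} = 46/3 − (1/3)y_{Largo}.
By the same steps for Largo: y_{Largo} = 83/6 − (1/3)y_{Nadir}.
Plugging y_{Largo} into Nadir's best response: y_{Nadir} = 46/3 − (1/3)(83/6 − (1/3)y_{Nadir}) ⇒ (8/9)y_{Nadir} = 193/18, so y_{Nadir} = 12.0625.
Then y_{Largo} = 83/6 − (1/3)·12.0625 = 9.8125.
Total extraction: 12.0625 + 9.8125 = 21.875.

21.875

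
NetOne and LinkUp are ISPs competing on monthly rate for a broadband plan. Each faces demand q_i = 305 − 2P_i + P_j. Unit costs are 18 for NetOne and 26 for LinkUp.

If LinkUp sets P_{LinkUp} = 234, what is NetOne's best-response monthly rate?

NetOne's profit: π = (P_{NetOne} − 18)(305 − 2P_{NetOne} + P_{LinkUp}).
∂π/∂P_{NetOne} = 341 − 4P_{NetOne} + P_{LinkUp} = 0 ⇒ P_{NetOne} = 85.25 + 0.25P_{LinkUp}.
At P_{LinkUp} = 234: P_{NetOne} = 85.25 + 0.25·234 = 143.75.

143.75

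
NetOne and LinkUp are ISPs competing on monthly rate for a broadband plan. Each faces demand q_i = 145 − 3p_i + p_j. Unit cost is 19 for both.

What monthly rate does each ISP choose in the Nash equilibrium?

NetOne's profit: π = (p_{NetOne} − 19)(145 − 3p_{NetOne} + p_{LinkUp}).
∂π/∂p_{NetOne} = 202 − 6p_{NetOne} + p_{LinkUp} = 0 ⇒ p_{NetOne} = 101/3 + (1/6)p_{LinkUp}.
By symmetry p_{LinkUp} = p_{NetOne}; substituting into the reaction function, (5/6)p_{NetOne} = 101/3 and p_{NetOne} = 40.4.

40.4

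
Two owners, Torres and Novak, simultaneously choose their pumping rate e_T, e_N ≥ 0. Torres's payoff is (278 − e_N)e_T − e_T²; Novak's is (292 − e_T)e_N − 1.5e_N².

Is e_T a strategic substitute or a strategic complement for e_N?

strategic substitutes

Expanding Torres's payoff: 278e_T − e_Ne_T − e_T².
∂π/∂e_T = 278 − e_N − 2e_T = 0, so e_T = 139 − 0.5e_N.
The best-response slope de_T/de_N = −0.5 < 0: the reaction function is downward-sloping, so the choices are strategic substitutes.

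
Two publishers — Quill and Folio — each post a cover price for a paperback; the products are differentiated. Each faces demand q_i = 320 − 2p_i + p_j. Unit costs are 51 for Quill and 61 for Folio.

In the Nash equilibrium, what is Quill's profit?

16562

Quill's profit: π = (p_{Quill} − 51)(320 − 2p_{Quill} + p_{Folio}).
∂π/∂p_{Quill} = 422 − 4p_{Quill} + p_{Folio} = 0 ⇒ p_{Quill} = 105.5 + 0.25p_{Folio}.
Similarly p_{Folio} = 110.5 + 0.25p_{Quill}.
Substituting the second reaction function into the first: p_{Quill} = 105.5 + 0.25(110.5 + 0.25p_{Quill}), which gives 0.9375p_{Quill} = 133.125 ⇒ p_{Quill} = 142.
Then p_{Folio} = 110.5 + 0.25·142 = 146.
q_{Quill} = 320 − 2·142 + 146 = 182.
Profit = (142 − 51)·182 = 16562.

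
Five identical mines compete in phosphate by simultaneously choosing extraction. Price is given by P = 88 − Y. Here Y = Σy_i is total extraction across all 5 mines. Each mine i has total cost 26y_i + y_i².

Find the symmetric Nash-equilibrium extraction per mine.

A representative mine's profit is π_i = y_i(88 − Y) − 26y_i − y_i², with Y = y_i + Σ_{j≠i} y_j.
First-order condition: 62 − 4y_i − Σ_{j≠i} y_j = 0.
Imposing symmetry (y_j = y for all j) turns Σ_{j≠i} y_j into 4y, so 62 = 8y and y = 7.75.

7.75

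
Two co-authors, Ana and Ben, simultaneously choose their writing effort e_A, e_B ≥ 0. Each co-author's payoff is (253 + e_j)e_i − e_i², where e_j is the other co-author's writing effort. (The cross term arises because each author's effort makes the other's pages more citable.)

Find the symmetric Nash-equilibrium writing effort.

253

Ana's payoff is (253 + e_B)e_A − e_A².
∂π/∂e_A = 253 + e_B − 2e_A = 0, so e_A = 126.5 + 0.5e_B.
Setting e_A = e_B in the reaction function: e_A = 126.5 + 0.5e_A, so e_A = 126.5 / 0.5 = 253.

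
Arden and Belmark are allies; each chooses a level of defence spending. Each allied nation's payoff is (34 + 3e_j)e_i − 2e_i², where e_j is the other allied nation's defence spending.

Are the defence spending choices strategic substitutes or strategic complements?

strategic complements

Arden's payoff is (34 + 3e_B)e_A − 2e_A².
∂π/∂e_A = 34 + 3e_B − 4e_A = 0, so e_A = 8.5 + 0.75e_B.
The best-response slope de_A/de_B = 0.75 > 0: the reaction function is upward-sloping, so the choices are strategic complements.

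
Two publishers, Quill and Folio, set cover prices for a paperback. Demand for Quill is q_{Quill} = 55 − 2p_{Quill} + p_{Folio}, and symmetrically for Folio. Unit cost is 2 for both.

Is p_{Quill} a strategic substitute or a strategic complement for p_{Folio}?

Quill's profit: π = (p_{Quill} − 2)(55 − 2p_{Quill} + p_{Folio}).
∂π/∂p_{Quill} = 59 − 4p_{Quill} + p_{Folio} = 0 ⇒ p_{Quill} = 14.75 + 0.25p_{Folio}.
The best-response slope dp_{Quill}/dp_{Folio} = 0.25 > 0: the reaction function is upward-sloping, so the choices are strategic complements.

strategic complements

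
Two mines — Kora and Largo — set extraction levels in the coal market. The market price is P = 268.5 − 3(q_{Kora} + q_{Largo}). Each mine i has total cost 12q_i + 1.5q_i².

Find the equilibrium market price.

140.25

Mine Kora's profit: π = q_{Kora}(268.5 − 3(q_{Kora} + q_{Largo})) − 12q_{Kora} − 1.5q_{Kora}².
∂π/∂q_{Kora} = 256.5 − 9q_{Kora} − 3q_{Largo} = 0, so q_{Kora} = 28.5 − (1/3)q_{Largo}.
Setting q_{Kora} = q_{Largo} in the reaction function: q_{Kora} = 28.5 − (1/3)q_{Kora}, so q_{Kora} = 28.5 / (4/3) = 21.375.
Equilibrium price: P = 268.5 − 3·42.75 = 140.25.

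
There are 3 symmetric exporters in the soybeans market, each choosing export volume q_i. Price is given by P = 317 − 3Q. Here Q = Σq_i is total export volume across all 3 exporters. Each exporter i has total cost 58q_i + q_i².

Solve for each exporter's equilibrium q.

18.5

A representative exporter's profit is π_i = q_i(317 − 3Q) − 58q_i − q_i², with Q = q_i + Σ_{j≠i} q_j.
First-order condition: 259 − 8q_i − 3Σ_{j≠i} q_j = 0.
In a symmetric equilibrium every exporter chooses the same q, so Σ_{j≠i} q_j = 2q. The condition becomes 259 − 14q = 0, giving q = 259/14 = 18.5.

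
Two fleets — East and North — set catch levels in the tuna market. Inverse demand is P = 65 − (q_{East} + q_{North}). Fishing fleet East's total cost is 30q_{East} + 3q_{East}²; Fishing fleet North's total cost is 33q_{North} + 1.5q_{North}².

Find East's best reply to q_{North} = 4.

Fishing fleet East's profit: π = q_{East}(65 − (q_{East} + q_{North})) − 30q_{East} − 3q_{East}².
∂π/∂q_{East} = 35 − 8q_{East} − q_{North} = 0, so q_{East} = 4.375 − 0.125q_{North}.
At q_{North} = 4: q_{East} = 4.375 − 0.125·4 = 3.875.

3.875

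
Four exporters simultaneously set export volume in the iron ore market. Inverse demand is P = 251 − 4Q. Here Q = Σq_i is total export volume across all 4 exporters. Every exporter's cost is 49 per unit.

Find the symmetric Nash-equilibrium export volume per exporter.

A representative exporter's profit is π_i = q_i(251 − 4Q) − 49q_i, with Q = q_i + Σ_{j≠i} q_j.
First-order condition: 202 − 8q_i − 4Σ_{j≠i} q_j = 0.
Imposing symmetry (q_j = q for all j) turns Σ_{j≠i} q_j into 3q, so 202 = 20q and q = 10.1.

10.1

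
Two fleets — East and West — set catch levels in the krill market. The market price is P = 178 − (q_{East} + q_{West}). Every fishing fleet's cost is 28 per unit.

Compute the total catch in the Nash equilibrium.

100

Fishing fleet East's profit: π = q_{East}(178 − (q_{East} + q_{West})) − 28q_{East}.
∂π/∂q_{East} = 150 − 2q_{East} − q_{West} = 0, so q_{East} = 75 − 0.5q_{West}.
The game is symmetric, so in equilibrium q_{West} = q_{East}: the reaction function gives 1.5q_{East} = 75, hence q_{East} = 50.
Total catch: 50 + 50 = 100.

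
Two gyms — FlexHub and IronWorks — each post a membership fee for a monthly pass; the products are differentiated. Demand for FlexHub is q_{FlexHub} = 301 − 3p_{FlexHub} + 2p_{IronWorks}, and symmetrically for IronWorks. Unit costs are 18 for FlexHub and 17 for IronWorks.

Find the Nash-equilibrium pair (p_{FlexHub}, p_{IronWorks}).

FlexHub's profit: π = (p_{FlexHub} − 18)(301 − 3p_{FlexHub} + 2p_{IronWorks}).
∂π/∂p_{FlexHub} = 355 − 6p_{FlexHub} + 2p_{IronWorks} = 0 ⇒ p_{FlexHub} = 355/6 + (1/3)p_{IronWorks}.
Similarly p_{IronWorks} = 176/3 + (1/3)p_{FlexHub}.
Plugging p_{IronWorks} into FlexHub's best response: p_{FlexHub} = 355/6 + (1/3)(176/3 + (1/3)p_{FlexHub}) ⇒ (8/9)p_{FlexHub} = 1417/18, so p_{FlexHub} = 88.5625.
Then p_{IronWorks} = 176/3 + (1/3)·88.5625 = 88.1875.

88.5625, 88.1875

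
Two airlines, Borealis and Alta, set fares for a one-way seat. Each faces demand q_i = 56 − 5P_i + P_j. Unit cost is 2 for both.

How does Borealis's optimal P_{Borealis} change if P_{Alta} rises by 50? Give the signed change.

Borealis's profit: π = (P_{Borealis} − 2)(56 − 5P_{Borealis} + P_{Alta}).
∂π/∂P_{Borealis} = 66 − 10P_{Borealis} + P_{Alta} = 0 ⇒ P_{Borealis} = 6.6 + 0.1P_{Alta}.
The reaction-function slope is 0.1, so a 50-unit rise in P_{Alta} moves P_{Borealis} by 0.1 × 50 = 5. Borealis's best response rises — the actions are strategic complements.

5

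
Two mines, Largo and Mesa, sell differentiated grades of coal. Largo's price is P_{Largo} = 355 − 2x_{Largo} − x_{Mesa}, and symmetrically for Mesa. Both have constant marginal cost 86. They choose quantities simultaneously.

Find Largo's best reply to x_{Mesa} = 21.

62

Mine Largo's profit: π = x_{Largo}(355 − 2x_{Largo} − x_{Mesa}) − 86x_{Largo}.
∂π/∂x_{Largo} = 269 − 4x_{Largo} − x_{Mesa} = 0 ⇒ x_{Largo} = 67.25 − 0.25x_{Mesa}.
At x_{Mesa} = 21: x_{Largo} = 67.25 − 0.25·21 = 62.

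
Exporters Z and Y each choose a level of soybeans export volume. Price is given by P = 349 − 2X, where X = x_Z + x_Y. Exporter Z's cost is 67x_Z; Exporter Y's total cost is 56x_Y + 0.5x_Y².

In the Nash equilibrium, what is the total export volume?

Exporter Z's profit: π = x_Z(349 − 2(x_Z + x_Y)) − 67x_Z.
∂π/∂x_Z = 282 − 4x_Z − 2x_Y = 0, so x_Z = 70.5 − 0.5x_Y.
For Y: ∂π/∂x_Y = 293 − 5x_Y − 2x_Z = 0 ⇒ x_Y = 58.6 − 0.4x_Z.
Substituting the second reaction function into the first: x_Z = 70.5 − 0.5(58.6 − 0.4x_Z), which gives 0.8x_Z = 41.2 ⇒ x_Z = 51.5.
Then x_Y = 58.6 − 0.4·51.5 = 38.
Total export volume: 51.5 + 38 = 89.5.

89.5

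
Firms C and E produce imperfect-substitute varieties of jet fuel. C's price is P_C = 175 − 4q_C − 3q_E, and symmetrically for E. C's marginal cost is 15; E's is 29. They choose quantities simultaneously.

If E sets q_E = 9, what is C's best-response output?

Firm C's profit: π = q_C(175 − 4q_C − 3q_E) − 15q_C.
∂π/∂q_C = 160 − 8q_C − 3q_E = 0 ⇒ q_C = 20 − 0.375q_E.
At q_E = 9: q_C = 20 − 0.375·9 = 16.625.

16.625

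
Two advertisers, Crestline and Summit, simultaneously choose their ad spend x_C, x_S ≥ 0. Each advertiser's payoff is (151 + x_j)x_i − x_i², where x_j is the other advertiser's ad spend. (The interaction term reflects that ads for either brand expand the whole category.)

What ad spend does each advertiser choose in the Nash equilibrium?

Crestline's payoff is (151 + x_S)x_C − x_C².
∂π/∂x_C = 151 + x_S − 2x_C = 0, so x_C = 75.5 + 0.5x_S.
By symmetry x_S = x_C; substituting into the reaction function, 0.5x_C = 75.5 and x_C = 151.

151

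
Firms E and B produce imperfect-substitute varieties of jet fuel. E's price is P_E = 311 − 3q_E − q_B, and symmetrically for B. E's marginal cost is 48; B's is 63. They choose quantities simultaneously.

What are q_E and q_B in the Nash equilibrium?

Firm E's profit: π = q_E(311 − 3q_E − q_B) − 48q_E.
∂π/∂q_E = 263 − 6q_E − q_B = 0 ⇒ q_E = 263/6 − (1/6)q_B.
Similarly q_B = 124/3 − (1/6)q_E.
Plugging q_B into E's best response: q_E = 263/6 − (1/6)(124/3 − (1/6)q_E) ⇒ (35/36)q_E = 665/18, so q_E = 38.
Then q_B = 124/3 − (1/6)·38 = 35.

38, 35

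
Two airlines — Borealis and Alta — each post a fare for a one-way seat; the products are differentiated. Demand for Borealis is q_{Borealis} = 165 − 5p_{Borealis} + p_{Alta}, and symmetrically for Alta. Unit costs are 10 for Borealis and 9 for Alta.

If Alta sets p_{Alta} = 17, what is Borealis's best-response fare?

Borealis's profit: π = (p_{Borealis} − 10)(165 − 5p_{Borealis} + p_{Alta}).
∂π/∂p_{Borealis} = 215 − 10p_{Borealis} + p_{Alta} = 0 ⇒ p_{Borealis} = 21.5 + 0.1p_{Alta}.
At p_{Alta} = 17: p_{Borealis} = 21.5 + 0.1·17 = 23.2.

23.2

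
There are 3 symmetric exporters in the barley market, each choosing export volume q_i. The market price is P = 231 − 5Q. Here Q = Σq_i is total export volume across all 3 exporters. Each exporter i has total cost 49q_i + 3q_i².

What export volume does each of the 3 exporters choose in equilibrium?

A representative exporter's profit is π_i = q_i(231 − 5Q) − 49q_i − 3q_i², with Q = q_i + Σ_{j≠i} q_j.
First-order condition: 182 − 16q_i − 5Σ_{j≠i} q_j = 0.
With identical exporters, set every q_j = q: then 182 − 16q − 10q = 0, i.e. q = 182/26 = 7.

7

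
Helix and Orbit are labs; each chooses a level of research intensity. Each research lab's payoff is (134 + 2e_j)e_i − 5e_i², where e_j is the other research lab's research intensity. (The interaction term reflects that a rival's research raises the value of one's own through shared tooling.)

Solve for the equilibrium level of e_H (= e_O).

16.75

Helix's payoff is (134 + 2e_O)e_H − 5e_H².
∂π/∂e_H = 134 + 2e_O − 10e_H = 0, so e_H = 13.4 + 0.2e_O.
By symmetry e_O = e_H; substituting into the reaction function, 0.8e_H = 13.4 and e_H = 16.75.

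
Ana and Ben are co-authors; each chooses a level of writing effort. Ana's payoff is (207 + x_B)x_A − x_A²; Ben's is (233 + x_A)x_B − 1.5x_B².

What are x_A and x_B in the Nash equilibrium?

Expanding Ana's payoff: 207x_A + x_Bx_A − x_A².
∂π/∂x_A = 207 + x_B − 2x_A = 0, so x_A = 103.5 + 0.5x_B.
Likewise for Ben: x_B = 233/3 + (1/3)x_A.
Plugging x_B into Ana's best response: x_A = 103.5 + 0.5(233/3 + (1/3)x_A) ⇒ (5/6)x_A = 427/3, so x_A = 170.8.
Then x_B = 233/3 + (1/3)·170.8 = 134.6.

170.8, 134.6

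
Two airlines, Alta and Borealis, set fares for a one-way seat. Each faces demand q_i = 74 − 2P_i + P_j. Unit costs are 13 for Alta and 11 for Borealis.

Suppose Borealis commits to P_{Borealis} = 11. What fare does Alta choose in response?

27.75

Alta's profit: π = (P_{Alta} − 13)(74 − 2P_{Alta} + P_{Borealis}).
∂π/∂P_{Alta} = 100 − 4P_{Alta} + P_{Borealis} = 0 ⇒ P_{Alta} = 25 + 0.25P_{Borealis}.
At P_{Borealis} = 11: P_{Alta} = 25 + 0.25·11 = 27.75.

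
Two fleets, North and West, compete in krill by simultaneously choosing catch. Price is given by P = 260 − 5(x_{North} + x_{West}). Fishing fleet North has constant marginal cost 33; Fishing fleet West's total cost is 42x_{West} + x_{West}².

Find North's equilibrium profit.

Fishing fleet North's profit: π = x_{North}(260 − 5(x_{North} + x_{West})) − 33x_{North}.
∂π/∂x_{North} = 227 − 10x_{North} − 5x_{West} = 0, so x_{North} = 22.7 − 0.5x_{West}.
For West: ∂π/∂x_{West} = 218 − 12x_{West} − 5x_{North} = 0 ⇒ x_{West} = 109/6 − (5/12)x_{North}.
Substituting the second reaction function into the first: x_{North} = 22.7 − 0.5(109/6 − (5/12)x_{North}), which gives (19/24)x_{North} = 817/60 ⇒ x_{North} = 17.2.
Then x_{West} = 109/6 − (5/12)·17.2 = 11.
Price P = 260 − 5·28.2 = 119.
North's profit: (119 − 33)·17.2 = 1479.2.

1479.2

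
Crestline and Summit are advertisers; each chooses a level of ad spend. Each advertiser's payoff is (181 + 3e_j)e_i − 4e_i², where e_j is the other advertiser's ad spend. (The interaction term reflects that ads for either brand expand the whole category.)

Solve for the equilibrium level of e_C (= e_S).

Crestline's payoff is (181 + 3e_S)e_C − 4e_C².
∂π/∂e_C = 181 + 3e_S − 8e_C = 0, so e_C = 22.625 + 0.375e_S.
The game is symmetric, so in equilibrium e_S = e_C: the reaction function gives 0.625e_C = 22.625, hence e_C = 36.2.

36.2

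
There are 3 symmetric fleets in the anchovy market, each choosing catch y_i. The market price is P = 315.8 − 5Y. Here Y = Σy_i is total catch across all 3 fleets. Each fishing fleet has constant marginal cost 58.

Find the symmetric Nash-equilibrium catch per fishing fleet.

12.89

A representative fishing fleet's profit is π_i = y_i(315.8 − 5Y) − 58y_i, with Y = y_i + Σ_{j≠i} y_j.
First-order condition: 257.8 − 10y_i − 5Σ_{j≠i} y_j = 0.
With identical fishing fleets, set every y_j = y: then 257.8 − 10y − 10y = 0, i.e. y = 257.8/20 = 12.89.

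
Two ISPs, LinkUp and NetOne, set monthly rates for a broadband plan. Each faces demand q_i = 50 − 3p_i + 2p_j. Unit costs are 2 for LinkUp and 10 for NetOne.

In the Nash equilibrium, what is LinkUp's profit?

546.75

LinkUp's profit: π = (p_{LinkUp} − 2)(50 − 3p_{LinkUp} + 2p_{NetOne}).
∂π/∂p_{LinkUp} = 56 − 6p_{LinkUp} + 2p_{NetOne} = 0 ⇒ p_{LinkUp} = 28/3 + (1/3)p_{NetOne}.
Similarly p_{NetOne} = 40/3 + (1/3)p_{LinkUp}.
Solving the two reaction functions simultaneously: (1 − (1/3)(1/3))p_{LinkUp} = 28/3 + (1/3)·(40/3), so (8/9)p_{LinkUp} = 124/9 and p_{LinkUp} = 15.5.
Then p_{NetOne} = 40/3 + (1/3)·15.5 = 18.5.
q_{LinkUp} = 50 − 3·15.5 + 2·18.5 = 40.5.
Profit = (15.5 − 2)·40.5 = 546.75.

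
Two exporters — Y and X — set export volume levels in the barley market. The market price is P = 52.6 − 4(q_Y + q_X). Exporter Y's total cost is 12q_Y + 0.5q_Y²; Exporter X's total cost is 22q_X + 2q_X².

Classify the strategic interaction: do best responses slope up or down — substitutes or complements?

Exporter Y's profit: π = q_Y(52.6 − 4(q_Y + q_X)) − 12q_Y − 0.5q_Y².
∂π/∂q_Y = 40.6 − 9q_Y − 4q_X = 0, so q_Y = 203/45 − (4/9)q_X.
The best-response slope dq_Y/dq_X = −4/9 < 0: the reaction function is downward-sloping, so the choices are strategic substitutes.

strategic substitutes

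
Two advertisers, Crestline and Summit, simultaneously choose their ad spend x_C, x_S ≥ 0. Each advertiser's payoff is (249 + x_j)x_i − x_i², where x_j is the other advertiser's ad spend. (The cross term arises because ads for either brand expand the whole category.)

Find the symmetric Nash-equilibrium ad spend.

Crestline's payoff is (249 + x_S)x_C − x_C².
∂π/∂x_C = 249 + x_S − 2x_C = 0, so x_C = 124.5 + 0.5x_S.
Setting x_C = x_S in the reaction function: x_C = 124.5 + 0.5x_C, so x_C = 124.5 / 0.5 = 249.

249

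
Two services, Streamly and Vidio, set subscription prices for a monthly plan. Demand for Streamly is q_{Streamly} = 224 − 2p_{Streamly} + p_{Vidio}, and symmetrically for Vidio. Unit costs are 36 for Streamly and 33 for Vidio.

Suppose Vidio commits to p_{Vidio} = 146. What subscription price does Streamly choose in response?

110.5

Streamly's profit: π = (p_{Streamly} − 36)(224 − 2p_{Streamly} + p_{Vidio}).
∂π/∂p_{Streamly} = 296 − 4p_{Streamly} + p_{Vidio} = 0 ⇒ p_{Streamly} = 74 + 0.25p_{Vidio}.
At p_{Vidio} = 146: p_{Streamly} = 74 + 0.25·146 = 110.5.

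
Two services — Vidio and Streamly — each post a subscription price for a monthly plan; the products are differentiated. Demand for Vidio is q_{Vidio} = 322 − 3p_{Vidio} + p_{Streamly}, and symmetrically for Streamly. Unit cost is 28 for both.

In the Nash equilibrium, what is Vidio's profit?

Vidio's profit: π = (p_{Vidio} − 28)(322 − 3p_{Vidio} + p_{Streamly}).
∂π/∂p_{Vidio} = 406 − 6p_{Vidio} + p_{Streamly} = 0 ⇒ p_{Vidio} = 203/3 + (1/6)p_{Streamly}.
The game is symmetric, so in equilibrium p_{Streamly} = p_{Vidio}: the reaction function gives (5/6)p_{Vidio} = 203/3, hence p_{Vidio} = 81.2.
q_{Vidio} = 322 − 3·81.2 + 81.2 = 159.6.
Profit = (81.2 − 28)·159.6 = 8490.72.

8490.72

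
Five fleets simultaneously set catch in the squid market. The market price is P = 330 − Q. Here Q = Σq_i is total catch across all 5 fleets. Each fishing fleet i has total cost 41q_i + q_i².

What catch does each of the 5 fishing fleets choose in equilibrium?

36.125

A representative fishing fleet's profit is π_i = q_i(330 − Q) − 41q_i − q_i², with Q = q_i + Σ_{j≠i} q_j.
First-order condition: 289 − 4q_i − Σ_{j≠i} q_j = 0.
In a symmetric equilibrium every fishing fleet chooses the same q, so Σ_{j≠i} q_j = 4q. The condition becomes 289 − 8q = 0, giving q = 289/8 = 36.125.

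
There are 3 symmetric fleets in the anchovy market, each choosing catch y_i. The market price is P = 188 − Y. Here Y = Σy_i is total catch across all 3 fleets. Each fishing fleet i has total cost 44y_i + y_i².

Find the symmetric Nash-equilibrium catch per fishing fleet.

A representative fishing fleet's profit is π_i = y_i(188 − Y) − 44y_i − y_i², with Y = y_i + Σ_{j≠i} y_j.
First-order condition: 144 − 4y_i − Σ_{j≠i} y_j = 0.
With identical fishing fleets, set every y_j = y: then 144 − 4y − 2y = 0, i.e. y = 144/6 = 24.

24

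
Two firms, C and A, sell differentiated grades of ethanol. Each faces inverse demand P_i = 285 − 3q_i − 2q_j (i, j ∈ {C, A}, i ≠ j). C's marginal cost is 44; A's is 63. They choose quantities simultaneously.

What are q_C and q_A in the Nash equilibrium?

31.3125, 26.5625

Firm C's profit: π = q_C(285 − 3q_C − 2q_A) − 44q_C.
∂π/∂q_C = 241 − 6q_C − 2q_A = 0 ⇒ q_C = 241/6 − (1/3)q_A.
Similarly q_A = 37 − (1/3)q_C.
Plugging q_A into C's best response: q_C = 241/6 − (1/3)(37 − (1/3)q_C) ⇒ (8/9)q_C = 167/6, so q_C = 31.3125.
Then q_A = 37 − (1/3)·31.3125 = 26.5625.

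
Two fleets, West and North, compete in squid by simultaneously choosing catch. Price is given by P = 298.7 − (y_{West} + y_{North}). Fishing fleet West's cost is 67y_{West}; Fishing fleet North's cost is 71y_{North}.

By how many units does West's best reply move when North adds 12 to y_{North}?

Fishing fleet West's profit: π = y_{West}(298.7 − (y_{West} + y_{North})) − 67y_{West}.
∂π/∂y_{West} = 231.7 − 2y_{West} − y_{North} = 0, so y_{West} = 115.85 − 0.5y_{North}.
The reaction-function slope is −0.5, so a 12-unit rise in y_{North} moves y_{West} by −0.5 × 12 = −6. West's best response falls — the actions are strategic substitutes.

-6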